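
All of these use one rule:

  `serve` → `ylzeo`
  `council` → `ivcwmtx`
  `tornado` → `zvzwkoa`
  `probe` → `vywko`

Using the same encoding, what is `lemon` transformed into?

rluxx

In serve: s→y is +6, e→l is +7, r→z is +8, v→e is +9 — the shift increases by 1 each position. Each letter shifts forward by (position + 6), i.e. 6, 7, 8, … — the shift grows by one for each successive letter.
For lemon: l+6=r, e+7=l, m+8=u, o+9=x, n+10=x.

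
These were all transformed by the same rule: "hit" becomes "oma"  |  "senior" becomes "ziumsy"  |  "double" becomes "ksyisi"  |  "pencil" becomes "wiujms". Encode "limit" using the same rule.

smtma

The shift depends on letter class: consonant h→o is +7, but vowel i→m is +4. The rule splits by letter class: vowels +4, consonants +7.
For limit: l(cons)+7=s, i(vowel)+4=m, m(cons)+7=t, i(vowel)+4=m, t(cons)+7=a.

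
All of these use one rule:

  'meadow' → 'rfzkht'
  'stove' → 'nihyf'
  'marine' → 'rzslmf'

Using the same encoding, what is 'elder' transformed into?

m(12)→r(17) and e(4)→f(5) fit y≡21x+25 (mod 26); the inverse of 21 mod 26 is 5. Each letter's alphabet position (a=0..z=25) is mapped through 21·x+25 mod 26 — an affine cipher.
For elder: e(4)→21·4+25≡5=f; l(11)→21·11+25≡22=w; d(3)→21·3+25≡10=k; e(4)→21·4+25≡5=f; r(17)→21·17+25≡18=s (all mod 26).

fwkfs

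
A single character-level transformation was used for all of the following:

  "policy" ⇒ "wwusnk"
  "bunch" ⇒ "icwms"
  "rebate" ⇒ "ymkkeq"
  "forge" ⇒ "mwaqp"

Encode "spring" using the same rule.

In policy: p→w is +7, o→w is +8, l→u is +9, i→s is +10 — the shift increases by 1 each position. Letter i (0-indexed) is shifted by i+7, so successive shifts are 7, 8, 9, ….
On spring: s+7=z, p+8=x, r+9=a, i+10=s, n+11=y, g+12=s.

zxasys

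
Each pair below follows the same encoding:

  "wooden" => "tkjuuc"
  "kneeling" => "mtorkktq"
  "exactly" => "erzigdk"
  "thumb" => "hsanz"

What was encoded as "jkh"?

bed

The output letters match the input read backwards, each shifted +6: wooden reversed is nedoow. Two steps: reverse the string, then apply a Caesar shift of +6.
Undoing it on jkh: shift back: j−6=d, k−6=e, h−6=b → deb; then reverse → bed.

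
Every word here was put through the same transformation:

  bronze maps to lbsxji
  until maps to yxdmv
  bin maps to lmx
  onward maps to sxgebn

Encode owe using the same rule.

The shift depends on letter class: consonant b→l is +10, but vowel o→s is +4. The rule splits by letter class: vowels +4, consonants +10.
For owe: o(vowel)+4=s, w(cons)+10=g, e(vowel)+4=i.

sgi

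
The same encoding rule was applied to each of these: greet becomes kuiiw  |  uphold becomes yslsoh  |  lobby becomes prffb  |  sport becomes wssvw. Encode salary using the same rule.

wdpeuc

Shifts by position in greet: pos 0: g→k (+4), pos 1: r→u (+3), pos 2: e→i (+4), pos 3: e→i (+4), pos 4: t→w (+3) — repeating every 3. The shifts repeat in a cycle of length 3: positions 0,1,… shift by +4, +3, +4, then the pattern repeats.
On salary: s+4=w, a+3=d, l+4=p, a+4=e, r+3=u, y+4=c.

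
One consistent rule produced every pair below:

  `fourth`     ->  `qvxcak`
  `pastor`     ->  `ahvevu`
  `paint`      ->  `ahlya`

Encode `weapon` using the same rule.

Shifts by position in fourth: pos 0: f→q (+11), pos 1: o→v (+7), pos 2: u→x (+3), pos 3: r→c (+11), pos 4: t→a (+7), pos 5: h→k (+3) — repeating every 3. It's a Vigenère-style cipher with numeric key [11,7,3]: position i shifts by key[i mod 3].
On weapon: w+11=h, e+7=l, a+3=d, p+11=a, o+7=v, n+3=q.

hldavq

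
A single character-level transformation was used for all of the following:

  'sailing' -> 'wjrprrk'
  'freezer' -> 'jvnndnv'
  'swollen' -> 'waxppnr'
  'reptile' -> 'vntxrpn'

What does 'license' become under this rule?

prgnrwn

Two shifts are in play — +9 for a/e/i/o/u, +4 for every other letter.
On license: l(cons)+4=p, i(vowel)+9=r, c(cons)+4=g, e(vowel)+9=n, n(cons)+4=r, s(cons)+4=w, e(vowel)+9=n.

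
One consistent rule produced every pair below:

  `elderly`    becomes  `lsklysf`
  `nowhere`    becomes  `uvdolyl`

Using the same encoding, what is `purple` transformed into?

Compare letters: e→l is +7, l→s is +7, d→k is +7 — a constant shift. It's a constant shift of +7 (ROT7).
For purple: p+7=w, u+7=b, r+7=y, p+7=w, l+7=s, e+7=l.

wbywsl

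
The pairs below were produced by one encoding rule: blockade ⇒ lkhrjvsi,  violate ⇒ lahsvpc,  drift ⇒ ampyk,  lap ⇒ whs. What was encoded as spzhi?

basil

Read the word backwards and shift each letter +7.
Undoing it on spzhi: shift back: s−7=l, p−7=i, z−7=s, h−7=a, i−7=b → lisab; then reverse → basil.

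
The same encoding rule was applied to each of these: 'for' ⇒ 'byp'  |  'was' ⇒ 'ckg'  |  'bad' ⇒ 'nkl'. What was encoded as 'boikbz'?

prayer

The word is reversed, then every letter is shifted forward by 10.
Undoing it on boikbz: shift back: b−10=r, o−10=e, i−10=y, k−10=a, b−10=r, z−10=p → reyarp; then reverse → prayer.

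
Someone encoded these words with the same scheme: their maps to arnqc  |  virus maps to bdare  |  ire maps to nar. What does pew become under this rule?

fny

The output letters match the input read backwards, each shifted +9: their reversed is rieht. Two steps: reverse the string, then apply a Caesar shift of +9.
Applying it to pew: reverse → wep; then shift: w+9=f, e+9=n, p+9=y.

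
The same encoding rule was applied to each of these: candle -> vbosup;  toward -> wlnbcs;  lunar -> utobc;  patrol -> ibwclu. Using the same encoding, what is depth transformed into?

spiwg

Each letter's alphabet position (a=0..z=25) is mapped through 23·x+1 mod 26 — an affine cipher.
On depth: d(3)→23·3+1≡18=s; e(4)→23·4+1≡15=p; p(15)→23·15+1≡8=i; t(19)→23·19+1≡22=w; h(7)→23·7+1≡6=g (all mod 26).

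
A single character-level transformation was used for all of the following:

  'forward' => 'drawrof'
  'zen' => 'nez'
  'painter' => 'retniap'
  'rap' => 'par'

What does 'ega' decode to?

age

The output letters match the input read backwards: forward reversed is drawrof. It's just the letters in reverse order.
Undoing it on ega: then reverse → age.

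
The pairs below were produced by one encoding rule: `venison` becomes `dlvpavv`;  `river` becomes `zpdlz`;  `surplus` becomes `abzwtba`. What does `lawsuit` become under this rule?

thezcpb

It's a Vigenère-style cipher with numeric key [8,7]: position i shifts by key[i mod 2].
Applying it to lawsuit: l+8=t, a+7=h, w+8=e, s+7=z, u+8=c, i+7=p, t+8=b.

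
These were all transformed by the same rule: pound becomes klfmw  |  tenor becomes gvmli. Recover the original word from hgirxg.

Each pair mirrors across the alphabet (p↔k, o↔l, u↔f): positions sum to 25. This is the alphabet-reversal cipher (Atbash): a becomes z, b becomes y, etc.
Decoding hgirxg: h↔s, g↔t, i↔r, r↔i, x↔c, g↔t.

strict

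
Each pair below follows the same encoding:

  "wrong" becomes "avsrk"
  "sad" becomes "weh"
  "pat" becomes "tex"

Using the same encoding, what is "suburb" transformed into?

Each letter is shifted forward by 4 in the alphabet (a Caesar shift of +4).
On suburb: s+4=w, u+4=y, b+4=f, u+4=y, r+4=v, b+4=f.

wyfyvf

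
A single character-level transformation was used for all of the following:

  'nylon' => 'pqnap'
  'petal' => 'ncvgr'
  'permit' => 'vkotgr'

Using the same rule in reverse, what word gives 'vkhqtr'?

profit

The output letters match the input read backwards, each shifted +2: nylon reversed is nolyn. Two steps: reverse the string, then apply a Caesar shift of +2.
Undoing it on vkhqtr: shift back: v−2=t, k−2=i, h−2=f, q−2=o, t−2=r, r−2=p → tiforp; then reverse → profit.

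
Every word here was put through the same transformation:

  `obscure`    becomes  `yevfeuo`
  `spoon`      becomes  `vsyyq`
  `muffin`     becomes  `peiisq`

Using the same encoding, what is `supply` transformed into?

The shift depends on letter class: consonant b→e is +3, but vowel o→y is +10. Vowels shift forward by 10 and consonants shift forward by 3.
For supply: s(cons)+3=v, u(vowel)+10=e, p(cons)+3=s, p(cons)+3=s, l(cons)+3=o, y(cons)+3=b.

vessob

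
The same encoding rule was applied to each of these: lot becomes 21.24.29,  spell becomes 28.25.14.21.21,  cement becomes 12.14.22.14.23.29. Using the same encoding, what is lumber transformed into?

l is letter #12 and maps to 21: an offset of 9. Letters become their 1-based position plus 9 (so a→10, b→11, …).
For lumber: l=12→21, u=21→30, m=13→22, b=2→11, e=5→14, r=18→27.

21.30.22.11.14.27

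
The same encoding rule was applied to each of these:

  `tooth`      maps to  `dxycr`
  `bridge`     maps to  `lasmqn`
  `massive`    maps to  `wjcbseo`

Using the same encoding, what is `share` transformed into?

cqkao

Shifts by position in tooth: pos 0: t→d (+10), pos 1: o→x (+9), pos 2: o→y (+10), pos 3: t→c (+9) — repeating every 2. The shifts repeat in a cycle of length 2: positions 0,1,… shift by +10, +9, then the pattern repeats.
Applying it to share: s+10=c, h+9=q, a+10=k, r+9=a, e+10=o.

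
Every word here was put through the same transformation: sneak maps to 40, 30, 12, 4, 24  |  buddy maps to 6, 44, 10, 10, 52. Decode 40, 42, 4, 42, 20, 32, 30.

station

The formula is n = 2×(alphabet index, a=1) + 2.
Decoding 40, 42, 4, 42, 20, 32, 30: 40→(40−2)÷2=19=s, 42→(42−2)÷2=20=t, 4→(4−2)÷2=1=a, 42→(42−2)÷2=20=t, 20→(20−2)÷2=9=i, 32→(32−2)÷2=15=o, 30→(30−2)÷2=14=n.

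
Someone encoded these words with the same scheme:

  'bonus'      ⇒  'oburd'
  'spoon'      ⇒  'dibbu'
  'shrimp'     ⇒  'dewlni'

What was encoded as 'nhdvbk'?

b(1)→o(14) and o(14)→b(1) fit y≡7x+7 (mod 26); the inverse of 7 mod 26 is 15. Each letter's alphabet position (a=0..z=25) is mapped through 7·x+7 mod 26 — an affine cipher.
Reversing it on nhdvbk: n(13)→15·(13−7)≡12=m; h(7)→15·(7−7)≡0=a; d(3)→15·(3−7)≡18=s; v(21)→15·(21−7)≡2=c; b(1)→15·(1−7)≡14=o; k(10)→15·(10−7)≡19=t (all mod 26).

mascot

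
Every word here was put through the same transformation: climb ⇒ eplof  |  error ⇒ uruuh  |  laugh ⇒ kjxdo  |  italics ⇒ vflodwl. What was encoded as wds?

The output letters match the input read backwards, each shifted +3: climb reversed is bmilc. Read the word backwards and shift each letter +3.
Undoing it on wds: shift back: w−3=t, d−3=a, s−3=p → tap; then reverse → pat.

pat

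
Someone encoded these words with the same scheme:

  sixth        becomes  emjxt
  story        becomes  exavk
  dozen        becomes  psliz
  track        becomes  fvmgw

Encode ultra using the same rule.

Shifts by position in sixth: pos 0: s→e (+12), pos 1: i→m (+4), pos 2: x→j (+12), pos 3: t→x (+4) — repeating every 2. The shifts repeat in a cycle of length 2: positions 0,1,… shift by +12, +4, then the pattern repeats.
On ultra: u+12=g, l+4=p, t+12=f, r+4=v, a+12=m.

gpfvm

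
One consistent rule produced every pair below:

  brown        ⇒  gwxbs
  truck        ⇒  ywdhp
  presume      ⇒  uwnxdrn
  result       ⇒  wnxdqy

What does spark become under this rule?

The shift depends on letter class: consonant b→g is +5, but vowel o→x is +9. The rule splits by letter class: vowels +9, consonants +5.
Applying it to spark: s(cons)+5=x, p(cons)+5=u, a(vowel)+9=j, r(cons)+5=w, k(cons)+5=p.

xujwp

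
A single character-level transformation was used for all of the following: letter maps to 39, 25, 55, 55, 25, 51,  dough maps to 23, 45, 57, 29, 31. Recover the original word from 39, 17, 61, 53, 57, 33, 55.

l(#12)→39 and e(#5)→25: differences scale by 2, so n = 2·pos + 15. Each letter becomes 2×(its alphabet position, a=1..z=26) + 15.
Decoding 39, 17, 61, 53, 57, 33, 55: 39→(39−15)÷2=12=l, 17→(17−15)÷2=1=a, 61→(61−15)÷2=23=w, 53→(53−15)÷2=19=s, 57→(57−15)÷2=21=u, 33→(33−15)÷2=9=i, 55→(55−15)÷2=20=t.

lawsuit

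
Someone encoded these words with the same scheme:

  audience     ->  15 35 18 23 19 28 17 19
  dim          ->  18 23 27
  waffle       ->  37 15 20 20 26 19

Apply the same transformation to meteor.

a is letter #1 and maps to 15: an offset of 14. The number is (letter's place in the alphabet, a=1) + 14.
On meteor: m=13→27, e=5→19, t=20→34, e=5→19, o=15→29, r=18→32.

27 19 34 19 29 32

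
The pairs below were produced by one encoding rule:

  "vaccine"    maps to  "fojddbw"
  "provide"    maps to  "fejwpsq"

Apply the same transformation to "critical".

mbdjujsd

The output letters match the input read backwards, each shifted +1: vaccine reversed is eniccav. The word is reversed, then every letter is shifted forward by 1.
On critical: reverse → lacitirc; then shift: l+1=m, a+1=b, c+1=d, i+1=j, t+1=u, i+1=j, r+1=s, c+1=d.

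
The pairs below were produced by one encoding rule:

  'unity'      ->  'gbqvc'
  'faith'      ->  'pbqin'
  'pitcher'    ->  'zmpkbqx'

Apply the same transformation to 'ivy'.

The word is reversed, then every letter is shifted forward by 8.
For ivy: reverse → yvi; then shift: y+8=g, v+8=d, i+8=q.

gdq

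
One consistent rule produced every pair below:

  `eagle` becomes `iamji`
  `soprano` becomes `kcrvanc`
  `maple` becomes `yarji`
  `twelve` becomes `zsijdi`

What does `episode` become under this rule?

irqkcti

Treating letters as 0–25, the rule is x ↦ 15x + 0 (mod 26).
On episode: e(4)→15·4+0≡8=i; p(15)→15·15+0≡17=r; i(8)→15·8+0≡16=q; s(18)→15·18+0≡10=k; o(14)→15·14+0≡2=c; d(3)→15·3+0≡19=t; e(4)→15·4+0≡8=i (all mod 26).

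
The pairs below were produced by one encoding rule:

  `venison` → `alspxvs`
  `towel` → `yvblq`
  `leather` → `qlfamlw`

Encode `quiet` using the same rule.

Shifts by position in venison: pos 0: v→a (+5), pos 1: e→l (+7), pos 2: n→s (+5), pos 3: i→p (+7) — repeating every 2. A repeating key of period 2 is used — shifts +5, +7 over and over.
For quiet: q+5=v, u+7=b, i+5=n, e+7=l, t+5=y.

vbnly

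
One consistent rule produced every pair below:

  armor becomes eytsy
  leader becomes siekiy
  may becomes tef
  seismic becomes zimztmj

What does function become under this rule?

myujamsu

The shift depends on letter class: consonant r→y is +7, but vowel a→e is +4. Two shifts are in play — +4 for a/e/i/o/u, +7 for every other letter.
For function: f(cons)+7=m, u(vowel)+4=y, n(cons)+7=u, c(cons)+7=j, t(cons)+7=a, i(vowel)+4=m, o(vowel)+4=s, n(cons)+7=u.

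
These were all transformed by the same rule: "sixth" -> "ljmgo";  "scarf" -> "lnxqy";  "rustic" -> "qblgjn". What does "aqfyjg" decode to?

s(18)→l(11) and i(8)→j(9) fit y≡21x+23 (mod 26); the inverse of 21 mod 26 is 5. This is an affine cipher: with a=0,…,z=25, each position x becomes (21x+23) mod 26.
Reversing it on aqfyjg: a(0)→5·(0−23)≡15=p; q(16)→5·(16−23)≡17=r; f(5)→5·(5−23)≡14=o; y(24)→5·(24−23)≡5=f; j(9)→5·(9−23)≡8=i; g(6)→5·(6−23)≡19=t (all mod 26).

profit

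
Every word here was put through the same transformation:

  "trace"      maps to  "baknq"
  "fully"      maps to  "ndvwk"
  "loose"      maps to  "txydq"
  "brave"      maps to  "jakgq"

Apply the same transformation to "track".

Letter i (0-indexed) is shifted by i+8, so successive shifts are 8, 9, 10, ….
For track: t+8=b, r+9=a, a+10=k, c+11=n, k+12=w.

baknw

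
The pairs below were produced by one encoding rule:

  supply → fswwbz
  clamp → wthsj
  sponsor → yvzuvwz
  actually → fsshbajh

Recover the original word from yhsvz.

solar

Two steps: reverse the string, then apply a Caesar shift of +7.
Undoing it on yhsvz: shift back: y−7=r, h−7=a, s−7=l, v−7=o, z−7=s → ralos; then reverse → solar.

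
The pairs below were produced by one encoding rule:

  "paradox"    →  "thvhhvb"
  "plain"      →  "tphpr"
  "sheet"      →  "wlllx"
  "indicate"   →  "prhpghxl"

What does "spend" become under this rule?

wtlrh

The shift depends on letter class: consonant p→t is +4, but vowel a→h is +7. The rule splits by letter class: vowels +7, consonants +4.
On spend: s(cons)+4=w, p(cons)+4=t, e(vowel)+7=l, n(cons)+4=r, d(cons)+4=h.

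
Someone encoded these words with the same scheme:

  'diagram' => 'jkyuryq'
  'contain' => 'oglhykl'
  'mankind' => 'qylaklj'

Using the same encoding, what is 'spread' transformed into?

d(3)→j(9) and i(8)→k(10) fit y≡21x+24 (mod 26); the inverse of 21 mod 26 is 5. This is an affine cipher: with a=0,…,z=25, each position x becomes (21x+24) mod 26.
For spread: s(18)→21·18+24≡12=m; p(15)→21·15+24≡1=b; r(17)→21·17+24≡17=r; e(4)→21·4+24≡4=e; a(0)→21·0+24≡24=y; d(3)→21·3+24≡9=j (all mod 26).

mbreyj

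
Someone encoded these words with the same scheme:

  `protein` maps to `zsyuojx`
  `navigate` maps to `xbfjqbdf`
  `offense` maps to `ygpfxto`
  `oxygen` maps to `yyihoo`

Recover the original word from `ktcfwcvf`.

assemble

Shifts by position in protein: pos 0: p→z (+10), pos 1: r→s (+1), pos 2: o→y (+10), pos 3: t→u (+1) — repeating every 2. A repeating key of period 2 is used — shifts +10, +1 over and over.
Decoding ktcfwcvf: k−10=a, t−1=s, c−10=s, f−1=e, w−10=m, c−1=b, v−10=l, f−1=e.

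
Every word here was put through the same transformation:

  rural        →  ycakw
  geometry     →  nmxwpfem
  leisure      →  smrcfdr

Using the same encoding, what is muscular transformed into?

tcbmfxnf

The shift increases by 1 at each position, starting from +7: 7, 8, 9, ….
For muscular: m+7=t, u+8=c, s+9=b, c+10=m, u+11=f, l+12=x, a+13=n, r+14=f.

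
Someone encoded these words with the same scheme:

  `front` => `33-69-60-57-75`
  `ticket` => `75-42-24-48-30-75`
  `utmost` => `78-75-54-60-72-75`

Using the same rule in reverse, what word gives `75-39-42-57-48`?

think

f(#6)→33 and r(#18)→69: differences scale by 3, so n = 3·pos + 15. With a=1..z=26, the number is 3·pos + 15.
Decoding 75-39-42-57-48: 75→(75−15)÷3=20=t, 39→(39−15)÷3=8=h, 42→(42−15)÷3=9=i, 57→(57−15)÷3=14=n, 48→(48−15)÷3=11=k.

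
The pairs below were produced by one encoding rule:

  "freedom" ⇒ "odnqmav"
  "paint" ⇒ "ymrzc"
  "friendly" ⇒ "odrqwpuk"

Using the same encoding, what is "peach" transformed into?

Shifts by position in freedom: pos 0: f→o (+9), pos 1: r→d (+12), pos 2: e→n (+9), pos 3: e→q (+12) — repeating every 2. It's a Vigenère-style cipher with numeric key [9,12]: position i shifts by key[i mod 2].
For peach: p+9=y, e+12=q, a+9=j, c+12=o, h+9=q.

yqjoq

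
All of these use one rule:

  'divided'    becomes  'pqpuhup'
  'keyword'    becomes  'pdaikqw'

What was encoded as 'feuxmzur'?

The output letters match the input read backwards, each shifted +12: divided reversed is dedivid. Two steps: reverse the string, then apply a Caesar shift of +12.
Reversing it on feuxmzur: shift back: f−12=t, e−12=s, u−12=i, x−12=l, m−12=a, z−12=n, u−12=i, r−12=f → tsilanif; then reverse → finalist.

finalist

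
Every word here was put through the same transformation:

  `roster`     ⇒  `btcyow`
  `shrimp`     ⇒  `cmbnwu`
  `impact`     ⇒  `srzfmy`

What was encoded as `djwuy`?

tempo

Shifts by position in roster: pos 0: r→b (+10), pos 1: o→t (+5), pos 2: s→c (+10), pos 3: t→y (+5) — repeating every 2. A repeating key of period 2 is used — shifts +10, +5 over and over.
Reversing it on djwuy: d−10=t, j−5=e, w−10=m, u−5=p, y−10=o.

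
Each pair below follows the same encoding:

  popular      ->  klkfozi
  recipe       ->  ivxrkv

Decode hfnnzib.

summary

Each letter is replaced by its mirror in the alphabet: a↔z, b↔y, c↔x, and so on (the Atbash cipher).
Decoding hfnnzib: h↔s, f↔u, n↔m, n↔m, z↔a, i↔r, b↔y.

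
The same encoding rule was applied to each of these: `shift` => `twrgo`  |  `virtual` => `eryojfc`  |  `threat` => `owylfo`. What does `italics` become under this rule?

rofcrvt

s(18)→t(19) and h(7)→w(22) fit y≡21x+5 (mod 26); the inverse of 21 mod 26 is 5. This is an affine cipher: with a=0,…,z=25, each position x becomes (21x+5) mod 26.
For italics: i(8)→21·8+5≡17=r; t(19)→21·19+5≡14=o; a(0)→21·0+5≡5=f; l(11)→21·11+5≡2=c; i(8)→21·8+5≡17=r; c(2)→21·2+5≡21=v; s(18)→21·18+5≡19=t (all mod 26).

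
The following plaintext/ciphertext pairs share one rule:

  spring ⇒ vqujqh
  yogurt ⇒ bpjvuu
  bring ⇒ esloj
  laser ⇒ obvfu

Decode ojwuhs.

Shifts by position in spring: pos 0: s→v (+3), pos 1: p→q (+1), pos 2: r→u (+3), pos 3: i→j (+1) — repeating every 2. It's a Vigenère-style cipher with numeric key [3,1]: position i shifts by key[i mod 2].
Undoing it on ojwuhs: o−3=l, j−1=i, w−3=t, u−1=t, h−3=e, s−1=r.

litter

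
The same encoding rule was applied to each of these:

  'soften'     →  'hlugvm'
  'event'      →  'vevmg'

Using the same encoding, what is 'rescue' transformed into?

This is the alphabet-reversal cipher (Atbash): a becomes z, b becomes y, etc.
Applying it to rescue: r↔i, e↔v, s↔h, c↔x, u↔f, e↔v.

ivhxfv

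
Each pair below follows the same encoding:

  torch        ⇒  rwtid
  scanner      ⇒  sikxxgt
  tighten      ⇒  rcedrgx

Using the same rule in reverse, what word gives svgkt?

spear

t(19)→r(17) and o(14)→w(22) fit y≡25x+10 (mod 26); the inverse of 25 mod 26 is 25. This is an affine cipher: with a=0,…,z=25, each position x becomes (25x+10) mod 26.
Decoding svgkt: s(18)→25·(18−10)≡18=s; v(21)→25·(21−10)≡15=p; g(6)→25·(6−10)≡4=e; k(10)→25·(10−10)≡0=a; t(19)→25·(19−10)≡17=r (all mod 26).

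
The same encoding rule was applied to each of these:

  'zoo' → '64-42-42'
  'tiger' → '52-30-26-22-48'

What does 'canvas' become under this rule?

Each letter becomes 2×(its alphabet position, a=1..z=26) + 12.
For canvas: c=3→18, a=1→14, n=14→40, v=22→56, a=1→14, s=19→50.

18-14-40-56-14-50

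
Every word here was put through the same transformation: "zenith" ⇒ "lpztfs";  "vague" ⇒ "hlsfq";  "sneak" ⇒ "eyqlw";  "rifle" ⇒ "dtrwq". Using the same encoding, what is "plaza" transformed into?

The shifts repeat in a cycle of length 2: positions 0,1,… shift by +12, +11, then the pattern repeats.
On plaza: p+12=b, l+11=w, a+12=m, z+11=k, a+12=m.

bwmkm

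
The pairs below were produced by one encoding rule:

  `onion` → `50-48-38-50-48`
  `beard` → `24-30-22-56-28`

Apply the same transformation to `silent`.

o(#15)→50 and n(#14)→48: differences scale by 2, so n = 2·pos + 20. The formula is n = 2×(alphabet index, a=1) + 20.
Applying it to silent: s=19→58, i=9→38, l=12→44, e=5→30, n=14→48, t=20→60.

58-38-44-30-48-60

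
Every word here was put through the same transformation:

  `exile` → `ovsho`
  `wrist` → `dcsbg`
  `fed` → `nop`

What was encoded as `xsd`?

tin

The output letters match the input read backwards, each shifted +10: exile reversed is elixe. The word is reversed, then every letter is shifted forward by 10.
Decoding xsd: shift back: x−10=n, s−10=i, d−10=t → nit; then reverse → tin.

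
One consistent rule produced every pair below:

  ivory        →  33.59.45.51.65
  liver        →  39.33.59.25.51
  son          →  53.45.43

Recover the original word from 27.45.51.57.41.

i(#9)→33 and v(#22)→59: differences scale by 2, so n = 2·pos + 15. The formula is n = 2×(alphabet index, a=1) + 15.
Decoding 27.45.51.57.41: 27→(27−15)÷2=6=f, 45→(45−15)÷2=15=o, 51→(51−15)÷2=18=r, 57→(57−15)÷2=21=u, 41→(41−15)÷2=13=m.

forum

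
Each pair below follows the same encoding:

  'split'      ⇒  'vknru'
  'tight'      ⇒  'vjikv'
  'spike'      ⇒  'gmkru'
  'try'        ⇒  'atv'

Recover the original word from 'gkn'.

The word is reversed, then every letter is shifted forward by 2.
Undoing it on gkn: shift back: g−2=e, k−2=i, n−2=l → eil; then reverse → lie.

lie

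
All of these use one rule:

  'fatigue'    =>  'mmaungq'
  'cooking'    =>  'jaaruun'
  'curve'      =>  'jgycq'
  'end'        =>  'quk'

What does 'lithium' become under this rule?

The shift depends on letter class: consonant f→m is +7, but vowel a→m is +12. The rule splits by letter class: vowels +12, consonants +7.
On lithium: l(cons)+7=s, i(vowel)+12=u, t(cons)+7=a, h(cons)+7=o, i(vowel)+12=u, u(vowel)+12=g, m(cons)+7=t.

suaougt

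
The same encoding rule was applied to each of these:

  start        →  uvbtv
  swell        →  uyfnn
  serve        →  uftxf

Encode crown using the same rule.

etpyp

The shift depends on letter class: consonant s→u is +2, but vowel a→b is +1. The rule splits by letter class: vowels +1, consonants +2.
For crown: c(cons)+2=e, r(cons)+2=t, o(vowel)+1=p, w(cons)+2=y, n(cons)+2=p.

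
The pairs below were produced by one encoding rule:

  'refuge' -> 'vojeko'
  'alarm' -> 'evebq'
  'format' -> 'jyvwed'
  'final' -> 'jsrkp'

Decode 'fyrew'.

Shifts by position in refuge: pos 0: r→v (+4), pos 1: e→o (+10), pos 2: f→j (+4), pos 3: u→e (+10) — repeating every 2. The shifts repeat in a cycle of length 2: positions 0,1,… shift by +4, +10, then the pattern repeats.
Undoing it on fyrew: f−4=b, y−10=o, r−4=n, e−10=u, w−4=s.

bonus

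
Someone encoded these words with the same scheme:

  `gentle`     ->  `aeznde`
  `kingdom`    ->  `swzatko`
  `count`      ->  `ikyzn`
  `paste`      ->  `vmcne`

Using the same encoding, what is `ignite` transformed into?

wazwne

g(6)→a(0) and e(4)→e(4) fit y≡11x+12 (mod 26); the inverse of 11 mod 26 is 19. This is an affine cipher: with a=0,…,z=25, each position x becomes (11x+12) mod 26.
On ignite: i(8)→11·8+12≡22=w; g(6)→11·6+12≡0=a; n(13)→11·13+12≡25=z; i(8)→11·8+12≡22=w; t(19)→11·19+12≡13=n; e(4)→11·4+12≡4=e (all mod 26).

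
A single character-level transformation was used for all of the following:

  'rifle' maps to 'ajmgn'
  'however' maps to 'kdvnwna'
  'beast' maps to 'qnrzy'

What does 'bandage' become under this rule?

r(17)→a(0) and i(8)→j(9) fit y≡25x+17 (mod 26); the inverse of 25 mod 26 is 25. This is an affine cipher: with a=0,…,z=25, each position x becomes (25x+17) mod 26.
For bandage: b(1)→25·1+17≡16=q; a(0)→25·0+17≡17=r; n(13)→25·13+17≡4=e; d(3)→25·3+17≡14=o; a(0)→25·0+17≡17=r; g(6)→25·6+17≡11=l; e(4)→25·4+17≡13=n (all mod 26).

qreorln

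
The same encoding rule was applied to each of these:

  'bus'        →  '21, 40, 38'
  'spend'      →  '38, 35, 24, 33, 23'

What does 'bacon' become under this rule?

b is letter #2 and maps to 21: an offset of 19. Each letter is replaced by its alphabet position (a=1..z=26) + 19.
On bacon: b=2→21, a=1→20, c=3→22, o=15→34, n=14→33.

21, 20, 22, 34, 33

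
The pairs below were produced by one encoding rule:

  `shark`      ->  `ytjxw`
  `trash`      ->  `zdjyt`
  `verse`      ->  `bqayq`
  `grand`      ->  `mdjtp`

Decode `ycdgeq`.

squash

Shifts by position in shark: pos 0: s→y (+6), pos 1: h→t (+12), pos 2: a→j (+9), pos 3: r→x (+6), pos 4: k→w (+12) — repeating every 3. A repeating key of period 3 is used — shifts +6, +12, +9 over and over.
Reversing it on ycdgeq: y−6=s, c−12=q, d−9=u, g−6=a, e−12=s, q−9=h.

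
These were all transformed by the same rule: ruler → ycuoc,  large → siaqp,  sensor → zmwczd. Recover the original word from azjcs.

In ruler: r→y is +7, u→c is +8, l→u is +9, e→o is +10 — the shift increases by 1 each position. Letter i (0-indexed) is shifted by i+7, so successive shifts are 7, 8, 9, ….
Undoing it on azjcs: a−7=t, z−8=r, j−9=a, c−10=s, s−11=h.

trash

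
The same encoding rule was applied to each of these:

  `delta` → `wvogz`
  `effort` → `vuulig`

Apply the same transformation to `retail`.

This is the alphabet-reversal cipher (Atbash): a becomes z, b becomes y, etc.
Applying it to retail: r↔i, e↔v, t↔g, a↔z, i↔r, l↔o.

ivgzro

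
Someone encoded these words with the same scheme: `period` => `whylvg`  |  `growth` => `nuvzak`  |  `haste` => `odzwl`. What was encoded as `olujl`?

Shifts by position in period: pos 0: p→w (+7), pos 1: e→h (+3), pos 2: r→y (+7), pos 3: i→l (+3) — repeating every 2. The shifts repeat in a cycle of length 2: positions 0,1,… shift by +7, +3, then the pattern repeats.
Reversing it on olujl: o−7=h, l−3=i, u−7=n, j−3=g, l−7=e.

hinge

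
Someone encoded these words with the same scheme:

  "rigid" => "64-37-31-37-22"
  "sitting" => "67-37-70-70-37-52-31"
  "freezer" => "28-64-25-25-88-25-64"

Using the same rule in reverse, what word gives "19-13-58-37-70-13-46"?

capital

The formula is n = 3×(alphabet index, a=1) + 10.
Reversing it on 19-13-58-37-70-13-46: 19→(19−10)÷3=3=c, 13→(13−10)÷3=1=a, 58→(58−10)÷3=16=p, 37→(37−10)÷3=9=i, 70→(70−10)÷3=20=t, 13→(13−10)÷3=1=a, 46→(46−10)÷3=12=l.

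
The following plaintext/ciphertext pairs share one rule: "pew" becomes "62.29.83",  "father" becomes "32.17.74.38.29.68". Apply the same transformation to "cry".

p(#16)→62 and e(#5)→29: differences scale by 3, so n = 3·pos + 14. The formula is n = 3×(alphabet index, a=1) + 14.
Applying it to cry: c=3→23, r=18→68, y=25→89.

23.68.89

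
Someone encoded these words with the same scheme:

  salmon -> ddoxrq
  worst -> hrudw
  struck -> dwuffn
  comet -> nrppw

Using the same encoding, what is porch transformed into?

Shifts by position in salmon: pos 0: s→d (+11), pos 1: a→d (+3), pos 2: l→o (+3), pos 3: m→x (+11), pos 4: o→r (+3), pos 5: n→q (+3) — repeating every 3. It's a Vigenère-style cipher with numeric key [11,3,3]: position i shifts by key[i mod 3].
Applying it to porch: p+11=a, o+3=r, r+3=u, c+11=n, h+3=k.

arunk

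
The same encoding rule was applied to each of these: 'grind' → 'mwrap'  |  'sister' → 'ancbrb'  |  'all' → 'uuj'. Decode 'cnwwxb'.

sonnet

The output letters match the input read backwards, each shifted +9: grind reversed is dnirg. Two steps: reverse the string, then apply a Caesar shift of +9.
Reversing it on cnwwxb: shift back: c−9=t, n−9=e, w−9=n, w−9=n, x−9=o, b−9=s → tennos; then reverse → sonnet.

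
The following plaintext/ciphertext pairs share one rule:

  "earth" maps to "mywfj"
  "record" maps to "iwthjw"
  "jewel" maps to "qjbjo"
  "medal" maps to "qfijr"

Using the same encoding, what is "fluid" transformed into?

inzqk

The output letters match the input read backwards, each shifted +5: earth reversed is htrae. Read the word backwards and shift each letter +5.
For fluid: reverse → diulf; then shift: d+5=i, i+5=n, u+5=z, l+5=q, f+5=k.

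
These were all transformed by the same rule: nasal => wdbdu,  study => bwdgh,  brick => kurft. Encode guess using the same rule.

Shifts by position in nasal: pos 0: n→w (+9), pos 1: a→d (+3), pos 2: s→b (+9), pos 3: a→d (+3) — repeating every 2. The shifts repeat in a cycle of length 2: positions 0,1,… shift by +9, +3, then the pattern repeats.
On guess: g+9=p, u+3=x, e+9=n, s+3=v, s+9=b.

pxnvb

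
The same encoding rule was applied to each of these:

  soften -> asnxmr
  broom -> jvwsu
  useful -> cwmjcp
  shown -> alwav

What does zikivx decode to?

Shifts by position in soften: pos 0: s→a (+8), pos 1: o→s (+4), pos 2: f→n (+8), pos 3: t→x (+4) — repeating every 2. A repeating key of period 2 is used — shifts +8, +4 over and over.
Reversing it on zikivx: z−8=r, i−4=e, k−8=c, i−4=e, v−8=n, x−4=t.

recent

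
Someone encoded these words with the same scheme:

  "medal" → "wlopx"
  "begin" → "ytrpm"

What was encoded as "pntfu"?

The output letters match the input read backwards, each shifted +11: medal reversed is ladem. The word is reversed, then every letter is shifted forward by 11.
Reversing it on pntfu: shift back: p−11=e, n−11=c, t−11=i, f−11=u, u−11=j → eciuj; then reverse → juice.

juice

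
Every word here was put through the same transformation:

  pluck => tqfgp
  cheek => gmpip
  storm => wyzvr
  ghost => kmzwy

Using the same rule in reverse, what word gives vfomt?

Shifts by position in pluck: pos 0: p→t (+4), pos 1: l→q (+5), pos 2: u→f (+11), pos 3: c→g (+4), pos 4: k→p (+5) — repeating every 3. It's a Vigenère-style cipher with numeric key [4,5,11]: position i shifts by key[i mod 3].
Decoding vfomt: v−4=r, f−5=a, o−11=d, m−4=i, t−5=o.

radio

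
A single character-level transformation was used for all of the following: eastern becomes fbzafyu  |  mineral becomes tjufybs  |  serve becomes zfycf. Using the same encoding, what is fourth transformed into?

mpvyao

The shift depends on letter class: consonant s→z is +7, but vowel e→f is +1. Vowels shift forward by 1 and consonants shift forward by 7.
For fourth: f(cons)+7=m, o(vowel)+1=p, u(vowel)+1=v, r(cons)+7=y, t(cons)+7=a, h(cons)+7=o.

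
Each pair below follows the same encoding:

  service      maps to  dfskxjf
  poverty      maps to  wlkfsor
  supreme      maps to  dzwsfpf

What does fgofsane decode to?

s(18)→d(3) and e(4)→f(5) fit y≡11x+13 (mod 26); the inverse of 11 mod 26 is 19. Treating letters as 0–25, the rule is x ↦ 11x + 13 (mod 26).
Reversing it on fgofsane: f(5)→19·(5−13)≡4=e; g(6)→19·(6−13)≡23=x; o(14)→19·(14−13)≡19=t; f(5)→19·(5−13)≡4=e; s(18)→19·(18−13)≡17=r; a(0)→19·(0−13)≡13=n; n(13)→19·(13−13)≡0=a; e(4)→19·(4−13)≡11=l (all mod 26).

external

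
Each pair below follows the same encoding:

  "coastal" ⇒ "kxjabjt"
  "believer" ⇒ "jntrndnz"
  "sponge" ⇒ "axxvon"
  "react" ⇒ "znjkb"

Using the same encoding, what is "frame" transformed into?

nzjun

The rule splits by letter class: vowels +9, consonants +8.
Applying it to frame: f(cons)+8=n, r(cons)+8=z, a(vowel)+9=j, m(cons)+8=u, e(vowel)+9=n.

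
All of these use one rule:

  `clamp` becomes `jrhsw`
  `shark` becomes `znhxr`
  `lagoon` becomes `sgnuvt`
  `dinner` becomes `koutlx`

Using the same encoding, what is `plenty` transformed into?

Shifts by position in clamp: pos 0: c→j (+7), pos 1: l→r (+6), pos 2: a→h (+7), pos 3: m→s (+6) — repeating every 2. It's a Vigenère-style cipher with numeric key [7,6]: position i shifts by key[i mod 2].
Applying it to plenty: p+7=w, l+6=r, e+7=l, n+6=t, t+7=a, y+6=e.

wrltae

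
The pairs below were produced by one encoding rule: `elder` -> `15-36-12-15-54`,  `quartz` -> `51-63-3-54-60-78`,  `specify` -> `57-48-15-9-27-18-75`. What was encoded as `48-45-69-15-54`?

e(#5)→15 and l(#12)→36: differences scale by 3, so n = 3·pos + 0. Each letter becomes 3×(its alphabet position, a=1..z=26).
Reversing it on 48-45-69-15-54: 48→(48−0)÷3=16=p, 45→(45−0)÷3=15=o, 69→(69−0)÷3=23=w, 15→(15−0)÷3=5=e, 54→(54−0)÷3=18=r.

power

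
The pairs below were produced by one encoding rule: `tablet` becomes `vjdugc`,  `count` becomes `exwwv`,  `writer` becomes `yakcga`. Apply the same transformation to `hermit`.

jntvkc

Shifts by position in tablet: pos 0: t→v (+2), pos 1: a→j (+9), pos 2: b→d (+2), pos 3: l→u (+9) — repeating every 2. A repeating key of period 2 is used — shifts +2, +9 over and over.
Applying it to hermit: h+2=j, e+9=n, r+2=t, m+9=v, i+2=k, t+9=c.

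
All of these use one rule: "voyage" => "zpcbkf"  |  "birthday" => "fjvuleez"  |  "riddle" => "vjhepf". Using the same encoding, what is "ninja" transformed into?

Shifts by position in voyage: pos 0: v→z (+4), pos 1: o→p (+1), pos 2: y→c (+4), pos 3: a→b (+1) — repeating every 2. It's a Vigenère-style cipher with numeric key [4,1]: position i shifts by key[i mod 2].
On ninja: n+4=r, i+1=j, n+4=r, j+1=k, a+4=e.

rjrke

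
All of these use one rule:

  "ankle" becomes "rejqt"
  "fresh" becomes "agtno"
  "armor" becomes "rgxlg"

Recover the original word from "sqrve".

plain

This is an affine cipher: with a=0,…,z=25, each position x becomes (7x+17) mod 26.
Decoding sqrve: s(18)→15·(18−17)≡15=p; q(16)→15·(16−17)≡11=l; r(17)→15·(17−17)≡0=a; v(21)→15·(21−17)≡8=i; e(4)→15·(4−17)≡13=n (all mod 26).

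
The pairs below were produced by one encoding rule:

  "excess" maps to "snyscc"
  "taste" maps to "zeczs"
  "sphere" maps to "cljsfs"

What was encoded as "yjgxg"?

chili

Each letter's alphabet position (a=0..z=25) is mapped through 23·x+4 mod 26 — an affine cipher.
Decoding yjgxg: y(24)→17·(24−4)≡2=c; j(9)→17·(9−4)≡7=h; g(6)→17·(6−4)≡8=i; x(23)→17·(23−4)≡11=l; g(6)→17·(6−4)≡8=i (all mod 26).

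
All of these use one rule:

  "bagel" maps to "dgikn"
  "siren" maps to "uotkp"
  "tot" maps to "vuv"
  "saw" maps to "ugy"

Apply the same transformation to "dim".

foo

The shift depends on letter class: consonant b→d is +2, but vowel a→g is +6. Two shifts are in play — +6 for a/e/i/o/u, +2 for every other letter.
Applying it to dim: d(cons)+2=f, i(vowel)+6=o, m(cons)+2=o.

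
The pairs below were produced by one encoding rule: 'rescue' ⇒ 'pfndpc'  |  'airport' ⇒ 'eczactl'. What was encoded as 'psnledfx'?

mustache

The word is reversed, then every letter is shifted forward by 11.
Undoing it on psnledfx: shift back: p−11=e, s−11=h, n−11=c, l−11=a, e−11=t, d−11=s, f−11=u, x−11=m → ehcatsum; then reverse → mustache.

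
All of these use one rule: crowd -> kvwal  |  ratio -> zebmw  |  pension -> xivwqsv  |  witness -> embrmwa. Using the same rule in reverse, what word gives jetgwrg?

balcony

Shifts by position in crowd: pos 0: c→k (+8), pos 1: r→v (+4), pos 2: o→w (+8), pos 3: w→a (+4) — repeating every 2. A repeating key of period 2 is used — shifts +8, +4 over and over.
Undoing it on jetgwrg: j−8=b, e−4=a, t−8=l, g−4=c, w−8=o, r−4=n, g−8=y.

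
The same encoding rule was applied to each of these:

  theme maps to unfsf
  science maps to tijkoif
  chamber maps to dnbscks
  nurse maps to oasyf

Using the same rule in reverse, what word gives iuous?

Shifts by position in theme: pos 0: t→u (+1), pos 1: h→n (+6), pos 2: e→f (+1), pos 3: m→s (+6) — repeating every 2. A repeating key of period 2 is used — shifts +1, +6 over and over.
Decoding iuous: i−1=h, u−6=o, o−1=n, u−6=o, s−1=r.

honor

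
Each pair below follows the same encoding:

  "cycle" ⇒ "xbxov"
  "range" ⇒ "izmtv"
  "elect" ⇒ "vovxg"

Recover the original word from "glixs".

Each pair mirrors across the alphabet (c↔x, y↔b, c↔x): positions sum to 25. This is the alphabet-reversal cipher (Atbash): a becomes z, b becomes y, etc.
Reversing it on glixs: g↔t, l↔o, i↔r, x↔c, s↔h.

torch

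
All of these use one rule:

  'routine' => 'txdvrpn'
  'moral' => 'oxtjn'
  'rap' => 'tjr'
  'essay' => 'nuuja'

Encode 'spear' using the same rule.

The shift depends on letter class: consonant r→t is +2, but vowel o→x is +9. Two shifts are in play — +9 for a/e/i/o/u, +2 for every other letter.
Applying it to spear: s(cons)+2=u, p(cons)+2=r, e(vowel)+9=n, a(vowel)+9=j, r(cons)+2=t.

urnjt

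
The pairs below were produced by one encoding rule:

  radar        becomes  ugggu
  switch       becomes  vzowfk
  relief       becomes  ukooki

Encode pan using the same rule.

The shift depends on letter class: consonant r→u is +3, but vowel a→g is +6. Vowels shift forward by 6 and consonants shift forward by 3.
On pan: p(cons)+3=s, a(vowel)+6=g, n(cons)+3=q.

sgq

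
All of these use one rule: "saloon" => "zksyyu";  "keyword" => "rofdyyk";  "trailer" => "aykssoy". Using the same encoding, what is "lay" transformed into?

skf

The shift depends on letter class: consonant s→z is +7, but vowel a→k is +10. The rule splits by letter class: vowels +10, consonants +7.
Applying it to lay: l(cons)+7=s, a(vowel)+10=k, y(cons)+7=f.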